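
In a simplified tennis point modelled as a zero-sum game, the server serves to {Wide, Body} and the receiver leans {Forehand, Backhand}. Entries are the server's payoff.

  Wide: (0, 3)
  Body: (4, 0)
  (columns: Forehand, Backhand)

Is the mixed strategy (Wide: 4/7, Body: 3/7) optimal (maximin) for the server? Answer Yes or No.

Yes

Against Forehand this mix gives (4/7)·0 + (3/7)·4 = 12/7.
Against Backhand this mix gives (4/7)·3 + (3/7)·0 = 12/7.
All of the receiver's active replies (Forehand, Backhand) yield 12/7, and no column does worse for the server. The mix makes the receiver indifferent and guarantees 12/7, so it is optimal.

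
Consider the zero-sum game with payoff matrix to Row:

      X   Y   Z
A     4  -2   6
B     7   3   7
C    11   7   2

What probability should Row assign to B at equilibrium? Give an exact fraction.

Row minima: A → -2, B → 3, C → 2; maximin = 3.
Column maxima: X → 11, Y → 7, Z → 7; minimax = 7.
3 ≠ 7, so there is no saddle point; optimal play is mixed.
A is strictly dominated by B, so Row never plays it.
X is strictly dominated by Y (it gives Row strictly more in every row), so Column never plays it.
On the remaining 2×2 (B, C vs Y, Z):
Let Row play B with probability p. Expected payoff against Y: 3p + 7(1−p) = −4p + 7; against Z: 7p + 2(1−p) = 5p + 2.
Setting these equal: −4p + 7 = 5p + 2 ⇒ −9p = -5 ⇒ p = 5/9, and the value is (-4)·(5/9) + 7 = 43/9.
For Column: with q = P(Y), equating B's and C's payoffs gives −4q + 7 = 5q + 2 ⇒ q = 5/9.

5/9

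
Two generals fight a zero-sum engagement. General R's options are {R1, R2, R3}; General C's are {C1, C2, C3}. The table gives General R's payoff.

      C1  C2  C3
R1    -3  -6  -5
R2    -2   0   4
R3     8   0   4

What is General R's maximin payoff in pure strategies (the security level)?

0

Row minima: R1 → -6, R2 → -2, R3 → 0.
The best of these is 0.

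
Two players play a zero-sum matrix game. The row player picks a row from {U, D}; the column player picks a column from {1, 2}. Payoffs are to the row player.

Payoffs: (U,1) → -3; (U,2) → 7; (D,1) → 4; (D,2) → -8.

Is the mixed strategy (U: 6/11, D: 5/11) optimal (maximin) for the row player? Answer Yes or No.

Against 1 this mix gives (6/11)·(-3) + (5/11)·4 = 2/11.
Against 2 this mix gives (6/11)·7 + (5/11)·(-8) = 2/11.
All of the column player's active replies (1, 2) yield 2/11, and no column does worse for the row player. The mix makes the column player indifferent and guarantees 2/11, so it is optimal.

Yes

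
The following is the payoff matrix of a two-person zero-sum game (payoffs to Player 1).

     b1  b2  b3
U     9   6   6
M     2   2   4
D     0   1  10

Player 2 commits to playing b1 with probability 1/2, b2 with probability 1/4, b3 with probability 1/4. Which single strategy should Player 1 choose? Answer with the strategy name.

Expected payoff of U: (1/2)·9 + (1/4)·6 + (1/4)·6 = 15/2.
Expected payoff of M: (1/2)·2 + (1/4)·2 + (1/4)·4 = 5/2.
Expected payoff of D: (1/2)·0 + (1/4)·1 + (1/4)·10 = 11/4.
The largest is 15/2, so Player 1's best response is U.

U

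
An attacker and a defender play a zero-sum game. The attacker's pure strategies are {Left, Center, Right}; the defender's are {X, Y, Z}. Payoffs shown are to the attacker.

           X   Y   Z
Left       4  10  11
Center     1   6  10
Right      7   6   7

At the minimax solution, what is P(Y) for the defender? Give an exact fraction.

3/7

Row minima: Left → 4, Center → 1, Right → 6; maximin = 6.
Column maxima: X → 7, Y → 10, Z → 11; minimax = 7.
6 ≠ 7, so there is no saddle point; optimal play is mixed.
Center is strictly dominated by Left, so the attacker never plays it.
Z is strictly dominated by Y (it gives the attacker strictly more in every row), so the defender never plays it.
On the remaining 2×2 (Left, Right vs X, Y):
Let the attacker play Left with probability p. Expected payoff against X: 4p + 7(1−p) = −3p + 7; against Y: 10p + 6(1−p) = 4p + 6.
Setting these equal: −3p + 7 = 4p + 6 ⇒ −7p = -1 ⇒ p = 1/7, and the value is (-3)·(1/7) + 7 = 46/7.
For the defender: with q = P(X), equating Left's and Right's payoffs gives −6q + 10 = q + 6 ⇒ q = 4/7.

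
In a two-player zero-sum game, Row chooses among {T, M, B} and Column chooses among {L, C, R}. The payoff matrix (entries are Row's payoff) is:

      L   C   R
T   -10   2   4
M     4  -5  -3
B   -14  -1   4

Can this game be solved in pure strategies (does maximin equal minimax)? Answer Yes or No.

Row minima: T → -10, M → -5, B → -14; maximin = -5.
Column maxima: L → 4, C → 2, R → 4; minimax = 2.
-5 ≠ 2, so no pure-strategy equilibrium exists.

No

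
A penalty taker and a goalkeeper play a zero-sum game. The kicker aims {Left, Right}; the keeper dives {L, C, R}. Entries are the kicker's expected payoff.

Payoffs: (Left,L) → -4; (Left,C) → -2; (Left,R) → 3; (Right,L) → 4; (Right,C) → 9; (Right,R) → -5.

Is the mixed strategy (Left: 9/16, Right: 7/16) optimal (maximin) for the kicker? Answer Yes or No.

Yes

Against L this mix gives (9/16)·(-4) + (7/16)·4 = -1/2.
Against C this mix gives (9/16)·(-2) + (7/16)·9 = 45/16.
Against R this mix gives (9/16)·3 + (7/16)·(-5) = -1/2.
All of the keeper's active replies (L, R) yield -1/2, and no column does worse for the kicker. The mix makes the keeper indifferent and guarantees -1/2, so it is optimal.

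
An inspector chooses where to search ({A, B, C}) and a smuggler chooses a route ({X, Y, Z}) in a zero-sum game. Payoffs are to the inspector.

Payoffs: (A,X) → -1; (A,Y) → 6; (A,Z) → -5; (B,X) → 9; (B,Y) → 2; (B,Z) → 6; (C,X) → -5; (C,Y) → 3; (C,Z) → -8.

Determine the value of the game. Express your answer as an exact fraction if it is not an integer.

Row minima: A → -5, B → 2, C → -8; maximin = 2.
Column maxima: X → 9, Y → 6, Z → 6; minimax = 6.
2 ≠ 6, so there is no saddle point; optimal play is mixed.
C is strictly dominated by A, so the inspector never plays it.
X is strictly dominated by Z (it gives the inspector strictly more in every row), so the smuggler never plays it.
On the remaining 2×2 (A, B vs Y, Z):
Let the inspector play A with probability p. Expected payoff against Y: 6p + 2(1−p) = 4p + 2; against Z: (-5)p + 6(1−p) = −11p + 6.
Setting these equal: 4p + 2 = −11p + 6 ⇒ 15p = 4 ⇒ p = 4/15, and the value is (4)·(4/15) + 2 = 46/15.
For the smuggler: with q = P(Y), equating A's and B's payoffs gives 11q − 5 = −4q + 6 ⇒ q = 11/15.

46/15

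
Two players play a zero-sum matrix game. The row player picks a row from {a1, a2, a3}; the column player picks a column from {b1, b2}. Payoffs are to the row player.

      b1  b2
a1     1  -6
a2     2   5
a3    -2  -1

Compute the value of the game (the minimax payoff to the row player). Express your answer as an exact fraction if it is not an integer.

Row minima: a1 → -6, a2 → 2, a3 → -2; maximin = 2.
Column maxima: b1 → 2, b2 → 5; minimax = 2.
Since maximin = minimax = 2, there is a saddle point and the value is 2.

2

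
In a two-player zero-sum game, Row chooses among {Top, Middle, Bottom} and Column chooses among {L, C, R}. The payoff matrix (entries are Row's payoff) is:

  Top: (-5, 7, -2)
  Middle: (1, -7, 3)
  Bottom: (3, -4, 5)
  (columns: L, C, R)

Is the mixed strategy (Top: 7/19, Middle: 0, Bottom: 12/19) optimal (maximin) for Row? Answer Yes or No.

Against L this mix gives (7/19)·(-5) + (12/19)·3 = 1/19.
Against C this mix gives (7/19)·7 + (12/19)·(-4) = 1/19.
Against R this mix gives (7/19)·(-2) + (12/19)·5 = 46/19.
All of Column's active replies (L, C) yield 1/19, and no column does worse for Row. The mix makes Column indifferent and guarantees 1/19, so it is optimal.

Yes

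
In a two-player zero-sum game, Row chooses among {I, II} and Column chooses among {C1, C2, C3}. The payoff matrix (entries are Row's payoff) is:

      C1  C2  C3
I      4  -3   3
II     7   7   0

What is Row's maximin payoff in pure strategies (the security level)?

Row minima: I → -3, II → 0.
The best of these is 0.

0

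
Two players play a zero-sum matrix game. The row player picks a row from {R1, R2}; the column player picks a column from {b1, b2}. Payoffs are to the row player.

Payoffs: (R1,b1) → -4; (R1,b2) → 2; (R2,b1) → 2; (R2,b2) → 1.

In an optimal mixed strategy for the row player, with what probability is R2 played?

Row minima: R1 → -4, R2 → 1; maximin = 1.
Column maxima: b1 → 2, b2 → 2; minimax = 2.
1 ≠ 2, so there is no saddle point; optimal play is mixed.
Let the row player play R1 with probability p. Expected payoff against b1: (-4)p + 2(1−p) = −6p + 2; against b2: 2p + 1(1−p) = p + 1.
Setting these equal: −6p + 2 = p + 1 ⇒ −7p = -1 ⇒ p = 1/7, and the value is (-6)·(1/7) + 2 = 8/7.
For the column player: with q = P(b1), equating R1's and R2's payoffs gives −6q + 2 = q + 1 ⇒ q = 1/7.

6/7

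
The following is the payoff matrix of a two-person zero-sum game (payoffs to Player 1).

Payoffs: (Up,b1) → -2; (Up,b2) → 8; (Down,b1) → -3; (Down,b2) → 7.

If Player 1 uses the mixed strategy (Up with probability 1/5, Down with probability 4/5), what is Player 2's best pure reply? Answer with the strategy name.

If Player 2 plays b1, Player 1's expected payoff is (1/5)·(-2) + (4/5)·(-3) = -14/5.
If Player 2 plays b2, Player 1's expected payoff is (1/5)·8 + (4/5)·7 = 36/5.
Player 2 minimizes Player 1's payoff; the smallest is -14/5, so the best response is b1.

b1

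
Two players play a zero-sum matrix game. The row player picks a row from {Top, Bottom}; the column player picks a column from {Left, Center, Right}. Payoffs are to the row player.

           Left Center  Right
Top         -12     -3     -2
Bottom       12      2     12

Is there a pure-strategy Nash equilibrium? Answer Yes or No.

Row minima: Top → -12, Bottom → 2; maximin = 2.
Column maxima: Left → 12, Center → 2, Right → 12; minimax = 2.
maximin = minimax = 2, so a saddle point exists.

Yes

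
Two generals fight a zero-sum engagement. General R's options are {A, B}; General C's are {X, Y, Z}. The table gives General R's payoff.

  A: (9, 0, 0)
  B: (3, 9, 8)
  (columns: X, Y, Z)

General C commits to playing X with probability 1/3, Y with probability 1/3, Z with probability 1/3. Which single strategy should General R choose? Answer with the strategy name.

B

Expected payoff of A: (1/3)·9 + (1/3)·0 + (1/3)·0 = 3.
Expected payoff of B: (1/3)·3 + (1/3)·9 + (1/3)·8 = 20/3.
The largest is 20/3, so General R's best response is B.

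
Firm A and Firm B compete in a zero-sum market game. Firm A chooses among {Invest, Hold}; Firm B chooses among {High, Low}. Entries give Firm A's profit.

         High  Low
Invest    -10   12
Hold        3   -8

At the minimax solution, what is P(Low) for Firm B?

Row minima: Invest → -10, Hold → -8; maximin = -8.
Column maxima: High → 3, Low → 12; minimax = 3.
-8 ≠ 3, so there is no saddle point; optimal play is mixed.
Let Firm A play Invest with probability p. Expected payoff against High: (-10)p + 3(1−p) = −13p + 3; against Low: 12p + (-8)(1−p) = 20p − 8.
Setting these equal: −13p + 3 = 20p − 8 ⇒ −33p = -11 ⇒ p = 1/3, and the value is (-13)·(1/3) + 3 = -4/3.
For Firm B: with q = P(High), equating Invest's and Hold's payoffs gives −22q + 12 = 11q − 8 ⇒ q = 20/33.

13/33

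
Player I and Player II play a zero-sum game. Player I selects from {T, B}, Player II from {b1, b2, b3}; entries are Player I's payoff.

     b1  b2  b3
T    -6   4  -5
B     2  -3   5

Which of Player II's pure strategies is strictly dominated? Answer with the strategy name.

b3

b1 holds Player I's payoff strictly below b3 in every row: -6 < -5, 2 < 5.
So b3 is strictly dominated for Player II.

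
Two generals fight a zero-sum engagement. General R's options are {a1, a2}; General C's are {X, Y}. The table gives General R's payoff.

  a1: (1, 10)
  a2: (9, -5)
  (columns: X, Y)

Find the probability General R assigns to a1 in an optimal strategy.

14/23

Row minima: a1 → 1, a2 → -5; maximin = 1.
Column maxima: X → 9, Y → 10; minimax = 9.
1 ≠ 9, so there is no saddle point; optimal play is mixed.
Let General R play a1 with probability p. Expected payoff against X: 1p + 9(1−p) = −8p + 9; against Y: 10p + (-5)(1−p) = 15p − 5.
Setting these equal: −8p + 9 = 15p − 5 ⇒ −23p = -14 ⇒ p = 14/23, and the value is (-8)·(14/23) + 9 = 95/23.
For General C: with q = P(X), equating a1's and a2's payoffs gives −9q + 10 = 14q − 5 ⇒ q = 15/23.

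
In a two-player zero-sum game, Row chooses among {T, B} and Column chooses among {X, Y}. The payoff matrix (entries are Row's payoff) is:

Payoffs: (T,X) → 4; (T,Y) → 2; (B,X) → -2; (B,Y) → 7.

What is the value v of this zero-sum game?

Row minima: T → 2, B → -2; maximin = 2.
Column maxima: X → 4, Y → 7; minimax = 4.
2 ≠ 4, so there is no saddle point; optimal play is mixed.
Let Row play T with probability p. Expected payoff against X: 4p + (-2)(1−p) = 6p − 2; against Y: 2p + 7(1−p) = −5p + 7.
Setting these equal: 6p − 2 = −5p + 7 ⇒ 11p = 9 ⇒ p = 9/11, and the value is (6)·(9/11) − 2 = 32/11.
For Column: with q = P(X), equating T's and B's payoffs gives 2q + 2 = −9q + 7 ⇒ q = 5/11.

32/11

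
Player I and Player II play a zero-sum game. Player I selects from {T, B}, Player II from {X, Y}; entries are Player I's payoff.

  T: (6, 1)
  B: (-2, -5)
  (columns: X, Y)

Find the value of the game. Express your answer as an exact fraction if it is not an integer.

1

Row minima: T → 1, B → -5; maximin = 1.
Column maxima: X → 6, Y → 1; minimax = 1.
Since maximin = minimax = 1, there is a saddle point and the value is 1.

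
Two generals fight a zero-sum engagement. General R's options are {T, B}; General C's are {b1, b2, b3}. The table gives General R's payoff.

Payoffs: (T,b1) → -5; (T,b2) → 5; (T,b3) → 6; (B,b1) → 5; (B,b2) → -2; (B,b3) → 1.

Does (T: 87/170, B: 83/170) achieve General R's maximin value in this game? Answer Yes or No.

Against b1 this mix gives (87/170)·(-5) + (83/170)·5 = -2/17.
Against b2 this mix gives (87/170)·5 + (83/170)·(-2) = 269/170.
Against b3 this mix gives (87/170)·6 + (83/170)·1 = 121/34.
General C will play b1, holding General R to -2/17. Shifting weight toward the row that does better against b1 would raise this floor (the equalizing mix achieves 15/17 against both b1 and b2), so the proposed strategy is not optimal.

No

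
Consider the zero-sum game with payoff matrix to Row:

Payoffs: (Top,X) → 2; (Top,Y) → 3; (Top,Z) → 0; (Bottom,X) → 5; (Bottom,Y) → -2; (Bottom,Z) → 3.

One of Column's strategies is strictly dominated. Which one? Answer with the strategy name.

Z holds Row's payoff strictly below X in every row: 0 < 2, 3 < 5.
So X is strictly dominated for Column.

X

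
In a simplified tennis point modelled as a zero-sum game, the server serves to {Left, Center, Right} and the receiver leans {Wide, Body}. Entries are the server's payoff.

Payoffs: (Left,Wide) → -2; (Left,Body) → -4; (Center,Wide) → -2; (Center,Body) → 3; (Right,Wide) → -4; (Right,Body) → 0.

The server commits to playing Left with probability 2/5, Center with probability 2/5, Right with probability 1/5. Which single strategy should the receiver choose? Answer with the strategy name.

Wide

If the receiver plays Wide, the server's expected payoff is (2/5)·(-2) + (2/5)·(-2) + (1/5)·(-4) = -12/5.
If the receiver plays Body, the server's expected payoff is (2/5)·(-4) + (2/5)·3 + (1/5)·0 = -2/5.
The receiver minimizes the server's payoff; the smallest is -12/5, so the best response is Wide.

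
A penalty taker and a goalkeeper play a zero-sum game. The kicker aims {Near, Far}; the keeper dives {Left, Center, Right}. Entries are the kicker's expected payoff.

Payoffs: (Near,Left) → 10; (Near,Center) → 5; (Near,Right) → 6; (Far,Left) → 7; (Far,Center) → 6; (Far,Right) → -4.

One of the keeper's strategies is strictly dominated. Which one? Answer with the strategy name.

Left

Center holds the kicker's payoff strictly below Left in every row: 5 < 10, 6 < 7.
So Left is strictly dominated for the keeper.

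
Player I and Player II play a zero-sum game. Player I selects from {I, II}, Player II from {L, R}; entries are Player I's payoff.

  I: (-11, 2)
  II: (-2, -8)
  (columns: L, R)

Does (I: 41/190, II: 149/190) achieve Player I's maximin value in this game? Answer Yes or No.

Against L this mix gives (41/190)·(-11) + (149/190)·(-2) = -749/190.
Against R this mix gives (41/190)·2 + (149/190)·(-8) = -111/19.
Player II will play R, holding Player I to -111/19. Shifting weight toward the row that does better against R would raise this floor (the equalizing mix achieves -92/19 against both R and L), so the proposed strategy is not optimal.

No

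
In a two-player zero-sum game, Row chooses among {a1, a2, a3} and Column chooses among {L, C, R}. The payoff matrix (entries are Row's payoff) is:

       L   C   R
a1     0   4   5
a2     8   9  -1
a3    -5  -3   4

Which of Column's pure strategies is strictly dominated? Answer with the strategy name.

C

L holds Row's payoff strictly below C in every row: 0 < 4, 8 < 9, -5 < -3.
So C is strictly dominated for Column.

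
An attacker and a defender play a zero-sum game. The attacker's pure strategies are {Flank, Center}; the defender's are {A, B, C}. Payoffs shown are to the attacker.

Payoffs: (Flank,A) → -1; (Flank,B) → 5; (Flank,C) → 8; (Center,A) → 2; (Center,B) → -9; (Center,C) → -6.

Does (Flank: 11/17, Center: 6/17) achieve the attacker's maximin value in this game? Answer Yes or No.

Against A this mix gives (11/17)·(-1) + (6/17)·2 = 1/17.
Against B this mix gives (11/17)·5 + (6/17)·(-9) = 1/17.
Against C this mix gives (11/17)·8 + (6/17)·(-6) = 52/17.
All of the defender's active replies (A, B) yield 1/17, and no column does worse for the attacker. The mix makes the defender indifferent and guarantees 1/17, so it is optimal.

Yes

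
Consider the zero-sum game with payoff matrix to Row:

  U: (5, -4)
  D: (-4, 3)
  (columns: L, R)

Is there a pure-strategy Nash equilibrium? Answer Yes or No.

No

Row minima: U → -4, D → -4; maximin = -4.
Column maxima: L → 5, R → 3; minimax = 3.
-4 ≠ 3, so no pure-strategy equilibrium exists.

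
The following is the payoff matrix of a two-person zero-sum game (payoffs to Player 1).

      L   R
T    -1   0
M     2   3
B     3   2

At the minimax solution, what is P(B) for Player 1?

Row minima: T → -1, M → 2, B → 2; maximin = 2.
Column maxima: L → 3, R → 3; minimax = 3.
2 ≠ 3, so there is no saddle point; optimal play is mixed.
T is strictly dominated by M, so Player 1 never plays it.
On the remaining 2×2 (M, B vs L, R):
Let Player 1 play M with probability p. Expected payoff against L: 2p + 3(1−p) = −p + 3; against R: 3p + 2(1−p) = p + 2.
Setting these equal: −p + 3 = p + 2 ⇒ −2p = -1 ⇒ p = 1/2, and the value is (-1)·(1/2) + 3 = 5/2.
For Player 2: with q = P(L), equating M's and B's payoffs gives −q + 3 = q + 2 ⇒ q = 1/2.

1/2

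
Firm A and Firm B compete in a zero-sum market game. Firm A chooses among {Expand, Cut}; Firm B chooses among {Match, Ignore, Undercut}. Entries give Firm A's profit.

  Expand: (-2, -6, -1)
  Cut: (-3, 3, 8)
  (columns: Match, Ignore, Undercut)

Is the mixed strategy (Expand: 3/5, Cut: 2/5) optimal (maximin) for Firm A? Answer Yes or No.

Yes

Against Match this mix gives (3/5)·(-2) + (2/5)·(-3) = -12/5.
Against Ignore this mix gives (3/5)·(-6) + (2/5)·3 = -12/5.
Against Undercut this mix gives (3/5)·(-1) + (2/5)·8 = 13/5.
All of Firm B's active replies (Match, Ignore) yield -12/5, and no column does worse for Firm A. The mix makes Firm B indifferent and guarantees -12/5, so it is optimal.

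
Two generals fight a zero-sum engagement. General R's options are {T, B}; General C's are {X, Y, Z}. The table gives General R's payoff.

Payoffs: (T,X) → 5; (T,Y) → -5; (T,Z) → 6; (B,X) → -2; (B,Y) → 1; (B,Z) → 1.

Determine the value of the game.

-5/13

Row minima: T → -5, B → -2; maximin = -2.
Column maxima: X → 5, Y → 1, Z → 6; minimax = 1.
-2 ≠ 1, so there is no saddle point; optimal play is mixed.
Z is strictly dominated by X (it gives General R strictly more in every row), so General C never plays it.
On the remaining 2×2 (T, B vs X, Y):
Let General R play T with probability p. Expected payoff against X: 5p + (-2)(1−p) = 7p − 2; against Y: (-5)p + 1(1−p) = −6p + 1.
Setting these equal: 7p − 2 = −6p + 1 ⇒ 13p = 3 ⇒ p = 3/13, and the value is (7)·(3/13) − 2 = -5/13.
For General C: with q = P(X), equating T's and B's payoffs gives 10q − 5 = −3q + 1 ⇒ q = 6/13.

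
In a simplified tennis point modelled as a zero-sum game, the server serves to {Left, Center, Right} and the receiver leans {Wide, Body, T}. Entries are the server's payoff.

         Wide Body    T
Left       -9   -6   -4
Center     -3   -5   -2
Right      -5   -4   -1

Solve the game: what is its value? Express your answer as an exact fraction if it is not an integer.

Row minima: Left → -9, Center → -5, Right → -5; maximin = -5.
Column maxima: Wide → -3, Body → -4, T → -1; minimax = -4.
-5 ≠ -4, so there is no saddle point; optimal play is mixed.
Left is strictly dominated by Center, so the server never plays it.
T is strictly dominated by Wide (it gives the server strictly more in every row), so the receiver never plays it.
On the remaining 2×2 (Center, Right vs Wide, Body):
Let the server play Center with probability p. Expected payoff against Wide: (-3)p + (-5)(1−p) = 2p − 5; against Body: (-5)p + (-4)(1−p) = −p − 4.
Setting these equal: 2p − 5 = −p − 4 ⇒ 3p = 1 ⇒ p = 1/3, and the value is (2)·(1/3) − 5 = -13/3.
For the receiver: with q = P(Wide), equating Center's and Right's payoffs gives 2q − 5 = −q − 4 ⇒ q = 1/3.

-13/3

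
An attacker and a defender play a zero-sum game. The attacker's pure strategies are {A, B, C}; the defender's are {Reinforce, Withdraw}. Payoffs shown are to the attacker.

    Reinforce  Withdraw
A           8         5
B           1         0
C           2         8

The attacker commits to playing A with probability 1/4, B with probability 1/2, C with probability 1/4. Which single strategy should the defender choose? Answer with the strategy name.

Reinforce

If the defender plays Reinforce, the attacker's expected payoff is (1/4)·8 + (1/2)·1 + (1/4)·2 = 3.
If the defender plays Withdraw, the attacker's expected payoff is (1/4)·5 + (1/2)·0 + (1/4)·8 = 13/4.
The defender minimizes the attacker's payoff; the smallest is 3, so the best response is Reinforce.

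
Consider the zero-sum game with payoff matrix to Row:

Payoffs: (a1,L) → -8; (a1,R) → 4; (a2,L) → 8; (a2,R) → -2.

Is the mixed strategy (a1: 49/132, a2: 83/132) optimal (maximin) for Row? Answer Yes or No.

No

Against L this mix gives (49/132)·(-8) + (83/132)·8 = 68/33.
Against R this mix gives (49/132)·4 + (83/132)·(-2) = 5/22.
Column will play R, holding Row to 5/22. Shifting weight toward the row that does better against R would raise this floor (the equalizing mix achieves 8/11 against both R and L), so the proposed strategy is not optimal.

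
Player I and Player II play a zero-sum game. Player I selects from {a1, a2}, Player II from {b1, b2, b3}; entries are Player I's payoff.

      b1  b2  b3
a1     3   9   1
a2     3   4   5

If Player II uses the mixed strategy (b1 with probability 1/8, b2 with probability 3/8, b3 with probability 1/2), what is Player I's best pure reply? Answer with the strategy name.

Expected payoff of a1: (1/8)·3 + (3/8)·9 + (1/2)·1 = 17/4.
Expected payoff of a2: (1/8)·3 + (3/8)·4 + (1/2)·5 = 35/8.
The largest is 35/8, so Player I's best response is a2.

a2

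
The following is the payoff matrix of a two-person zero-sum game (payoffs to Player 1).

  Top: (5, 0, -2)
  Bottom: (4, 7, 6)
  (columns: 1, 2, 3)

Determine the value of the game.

Row minima: Top → -2, Bottom → 4; maximin = 4.
Column maxima: 1 → 5, 2 → 7, 3 → 6; minimax = 5.
4 ≠ 5, so there is no saddle point; optimal play is mixed.
2 is strictly dominated by 3 (it gives Player 1 strictly more in every row), so Player 2 never plays it.
On the remaining 2×2 (Top, Bottom vs 1, 3):
Let Player 1 play Top with probability p. Expected payoff against 1: 5p + 4(1−p) = p + 4; against 3: (-2)p + 6(1−p) = −8p + 6.
Setting these equal: p + 4 = −8p + 6 ⇒ 9p = 2 ⇒ p = 2/9, and the value is (1)·(2/9) + 4 = 38/9.
For Player 2: with q = P(1), equating Top's and Bottom's payoffs gives 7q − 2 = −2q + 6 ⇒ q = 8/9.

38/9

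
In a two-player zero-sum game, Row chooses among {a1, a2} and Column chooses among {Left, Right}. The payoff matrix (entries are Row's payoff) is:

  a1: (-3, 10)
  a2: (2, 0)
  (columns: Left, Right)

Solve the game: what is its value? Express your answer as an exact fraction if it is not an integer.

4/3

Row minima: a1 → -3, a2 → 0; maximin = 0.
Column maxima: Left → 2, Right → 10; minimax = 2.
0 ≠ 2, so there is no saddle point; optimal play is mixed.
Let Row play a1 with probability p. Expected payoff against Left: (-3)p + 2(1−p) = −5p + 2; against Right: 10p + 0(1−p) = 10p.
Setting these equal: −5p + 2 = 10p ⇒ −15p = -2 ⇒ p = 2/15, and the value is (-5)·(2/15) + 2 = 4/3.
For Column: with q = P(Left), equating a1's and a2's payoffs gives −13q + 10 = 2q ⇒ q = 2/3.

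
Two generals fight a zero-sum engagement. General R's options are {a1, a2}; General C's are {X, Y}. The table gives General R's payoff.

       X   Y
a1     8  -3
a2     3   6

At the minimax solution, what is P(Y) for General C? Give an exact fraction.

5/14

Row minima: a1 → -3, a2 → 3; maximin = 3.
Column maxima: X → 8, Y → 6; minimax = 6.
3 ≠ 6, so there is no saddle point; optimal play is mixed.
Let General R play a1 with probability p. Expected payoff against X: 8p + 3(1−p) = 5p + 3; against Y: (-3)p + 6(1−p) = −9p + 6.
Setting these equal: 5p + 3 = −9p + 6 ⇒ 14p = 3 ⇒ p = 3/14, and the value is (5)·(3/14) + 3 = 57/14.
For General C: with q = P(X), equating a1's and a2's payoffs gives 11q − 3 = −3q + 6 ⇒ q = 9/14.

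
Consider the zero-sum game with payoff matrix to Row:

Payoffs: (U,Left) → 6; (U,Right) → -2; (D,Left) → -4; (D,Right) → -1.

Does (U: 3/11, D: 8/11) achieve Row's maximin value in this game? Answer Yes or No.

Yes

Against Left this mix gives (3/11)·6 + (8/11)·(-4) = -14/11.
Against Right this mix gives (3/11)·(-2) + (8/11)·(-1) = -14/11.
All of Column's active replies (Left, Right) yield -14/11, and no column does worse for Row. The mix makes Column indifferent and guarantees -14/11, so it is optimal.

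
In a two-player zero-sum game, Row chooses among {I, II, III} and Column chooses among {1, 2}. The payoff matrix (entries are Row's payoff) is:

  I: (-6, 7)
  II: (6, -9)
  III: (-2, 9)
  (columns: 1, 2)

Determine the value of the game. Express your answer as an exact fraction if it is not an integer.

18/13

Row minima: I → -6, II → -9, III → -2; maximin = -2.
Column maxima: 1 → 6, 2 → 9; minimax = 6.
-2 ≠ 6, so there is no saddle point; optimal play is mixed.
I is strictly dominated by III, so Row never plays it.
On the remaining 2×2 (II, III vs 1, 2):
Let Row play II with probability p. Expected payoff against 1: 6p + (-2)(1−p) = 8p − 2; against 2: (-9)p + 9(1−p) = −18p + 9.
Setting these equal: 8p − 2 = −18p + 9 ⇒ 26p = 11 ⇒ p = 11/26, and the value is (8)·(11/26) − 2 = 18/13.
For Column: with q = P(1), equating II's and III's payoffs gives 15q − 9 = −11q + 9 ⇒ q = 9/13.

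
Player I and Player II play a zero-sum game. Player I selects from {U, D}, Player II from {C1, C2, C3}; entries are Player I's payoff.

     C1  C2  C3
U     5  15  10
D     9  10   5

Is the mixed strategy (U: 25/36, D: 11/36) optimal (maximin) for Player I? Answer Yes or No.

Against C1 this mix gives (25/36)·5 + (11/36)·9 = 56/9.
Against C2 this mix gives (25/36)·15 + (11/36)·10 = 485/36.
Against C3 this mix gives (25/36)·10 + (11/36)·5 = 305/36.
Player II will play C1, holding Player I to 56/9. Shifting weight toward the row that does better against C1 would raise this floor (the equalizing mix achieves 65/9 against both C1 and C3), so the proposed strategy is not optimal.

No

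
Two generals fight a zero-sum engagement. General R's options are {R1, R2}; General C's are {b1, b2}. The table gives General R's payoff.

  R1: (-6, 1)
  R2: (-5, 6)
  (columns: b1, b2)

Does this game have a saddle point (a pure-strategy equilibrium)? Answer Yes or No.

Row minima: R1 → -6, R2 → -5; maximin = -5.
Column maxima: b1 → -5, b2 → 6; minimax = -5.
maximin = minimax = -5, so a saddle point exists.

Yes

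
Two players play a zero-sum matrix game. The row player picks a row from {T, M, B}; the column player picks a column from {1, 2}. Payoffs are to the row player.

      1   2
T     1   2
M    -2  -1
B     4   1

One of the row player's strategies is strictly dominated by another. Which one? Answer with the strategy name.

M

T gives a strictly higher payoff than M against every column: 1 > -2, 2 > -1.
So M is strictly dominated and the row player never plays it.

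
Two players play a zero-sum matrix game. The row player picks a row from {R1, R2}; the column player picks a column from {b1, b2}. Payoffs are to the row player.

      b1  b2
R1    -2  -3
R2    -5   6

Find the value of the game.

-9/4

Row minima: R1 → -3, R2 → -5; maximin = -3.
Column maxima: b1 → -2, b2 → 6; minimax = -2.
-3 ≠ -2, so there is no saddle point; optimal play is mixed.
Let the row player play R1 with probability p. Expected payoff against b1: (-2)p + (-5)(1−p) = 3p − 5; against b2: (-3)p + 6(1−p) = −9p + 6.
Setting these equal: 3p − 5 = −9p + 6 ⇒ 12p = 11 ⇒ p = 11/12, and the value is (3)·(11/12) − 5 = -9/4.
For the column player: with q = P(b1), equating R1's and R2's payoffs gives q − 3 = −11q + 6 ⇒ q = 3/4.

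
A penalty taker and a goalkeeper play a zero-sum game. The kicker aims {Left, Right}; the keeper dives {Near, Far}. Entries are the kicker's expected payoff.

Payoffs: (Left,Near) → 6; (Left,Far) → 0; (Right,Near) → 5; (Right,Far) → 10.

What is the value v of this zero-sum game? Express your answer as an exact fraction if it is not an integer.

Row minima: Left → 0, Right → 5; maximin = 5.
Column maxima: Near → 6, Far → 10; minimax = 6.
5 ≠ 6, so there is no saddle point; optimal play is mixed.
Let the kicker play Left with probability p. Expected payoff against Near: 6p + 5(1−p) = p + 5; against Far: 0p + 10(1−p) = −10p + 10.
Setting these equal: p + 5 = −10p + 10 ⇒ 11p = 5 ⇒ p = 5/11, and the value is (1)·(5/11) + 5 = 60/11.
For the keeper: with q = P(Near), equating Left's and Right's payoffs gives 6q = −5q + 10 ⇒ q = 10/11.

60/11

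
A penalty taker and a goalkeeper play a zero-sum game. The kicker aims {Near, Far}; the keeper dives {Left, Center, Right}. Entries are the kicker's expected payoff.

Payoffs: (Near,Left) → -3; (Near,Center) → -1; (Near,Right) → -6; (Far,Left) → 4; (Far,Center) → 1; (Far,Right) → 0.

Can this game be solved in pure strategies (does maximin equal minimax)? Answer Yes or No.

Yes

Row minima: Near → -6, Far → 0; maximin = 0.
Column maxima: Left → 4, Center → 1, Right → 0; minimax = 0.
maximin = minimax = 0, so a saddle point exists.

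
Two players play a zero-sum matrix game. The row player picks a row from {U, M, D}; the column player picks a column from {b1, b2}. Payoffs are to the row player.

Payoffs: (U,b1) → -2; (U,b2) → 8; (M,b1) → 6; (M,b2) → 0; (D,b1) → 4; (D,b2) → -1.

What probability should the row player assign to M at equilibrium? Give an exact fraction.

5/8

Row minima: U → -2, M → 0, D → -1; maximin = 0.
Column maxima: b1 → 6, b2 → 8; minimax = 6.
0 ≠ 6, so there is no saddle point; optimal play is mixed.
D is strictly dominated by M, so the row player never plays it.
On the remaining 2×2 (U, M vs b1, b2):
Let the row player play U with probability p. Expected payoff against b1: (-2)p + 6(1−p) = −8p + 6; against b2: 8p + 0(1−p) = 8p.
Setting these equal: −8p + 6 = 8p ⇒ −16p = -6 ⇒ p = 3/8, and the value is (-8)·(3/8) + 6 = 3.
For the column player: with q = P(b1), equating U's and M's payoffs gives −10q + 8 = 6q ⇒ q = 1/2.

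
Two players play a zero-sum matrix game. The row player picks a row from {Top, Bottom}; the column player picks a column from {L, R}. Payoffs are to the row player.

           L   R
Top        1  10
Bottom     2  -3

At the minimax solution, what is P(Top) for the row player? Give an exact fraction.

Row minima: Top → 1, Bottom → -3; maximin = 1.
Column maxima: L → 2, R → 10; minimax = 2.
1 ≠ 2, so there is no saddle point; optimal play is mixed.
Let the row player play Top with probability p. Expected payoff against L: 1p + 2(1−p) = −p + 2; against R: 10p + (-3)(1−p) = 13p − 3.
Setting these equal: −p + 2 = 13p − 3 ⇒ −14p = -5 ⇒ p = 5/14, and the value is (-1)·(5/14) + 2 = 23/14.
For the column player: with q = P(L), equating Top's and Bottom's payoffs gives −9q + 10 = 5q − 3 ⇒ q = 13/14.

5/14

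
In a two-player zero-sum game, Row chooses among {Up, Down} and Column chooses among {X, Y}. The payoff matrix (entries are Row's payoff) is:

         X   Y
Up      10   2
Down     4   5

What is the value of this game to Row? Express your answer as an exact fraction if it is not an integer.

14/3

Row minima: Up → 2, Down → 4; maximin = 4.
Column maxima: X → 10, Y → 5; minimax = 5.
4 ≠ 5, so there is no saddle point; optimal play is mixed.
Let Row play Up with probability p. Expected payoff against X: 10p + 4(1−p) = 6p + 4; against Y: 2p + 5(1−p) = −3p + 5.
Setting these equal: 6p + 4 = −3p + 5 ⇒ 9p = 1 ⇒ p = 1/9, and the value is (6)·(1/9) + 4 = 14/3.
For Column: with q = P(X), equating Up's and Down's payoffs gives 8q + 2 = −q + 5 ⇒ q = 1/3.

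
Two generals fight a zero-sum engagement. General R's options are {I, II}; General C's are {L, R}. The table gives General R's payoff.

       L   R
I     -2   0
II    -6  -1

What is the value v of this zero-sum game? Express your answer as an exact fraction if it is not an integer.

Row minima: I → -2, II → -6; maximin = -2.
Column maxima: L → -2, R → 0; minimax = -2.
Since maximin = minimax = -2, there is a saddle point and the value is -2.

-2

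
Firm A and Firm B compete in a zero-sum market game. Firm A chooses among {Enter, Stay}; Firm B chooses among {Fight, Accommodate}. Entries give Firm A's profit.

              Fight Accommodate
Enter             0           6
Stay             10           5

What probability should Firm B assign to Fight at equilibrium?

1/11

Row minima: Enter → 0, Stay → 5; maximin = 5.
Column maxima: Fight → 10, Accommodate → 6; minimax = 6.
5 ≠ 6, so there is no saddle point; optimal play is mixed.
Let Firm A play Enter with probability p. Expected payoff against Fight: 0p + 10(1−p) = −10p + 10; against Accommodate: 6p + 5(1−p) = p + 5.
Setting these equal: −10p + 10 = p + 5 ⇒ −11p = -5 ⇒ p = 5/11, and the value is (-10)·(5/11) + 10 = 60/11.
For Firm B: with q = P(Fight), equating Enter's and Stay's payoffs gives −6q + 6 = 5q + 5 ⇒ q = 1/11.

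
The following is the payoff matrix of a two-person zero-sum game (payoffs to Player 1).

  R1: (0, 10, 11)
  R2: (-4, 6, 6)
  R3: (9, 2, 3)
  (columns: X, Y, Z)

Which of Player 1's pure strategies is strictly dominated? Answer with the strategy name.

R2

R1 gives a strictly higher payoff than R2 against every column: 0 > -4, 10 > 6, 11 > 6.
So R2 is strictly dominated and Player 1 never plays it.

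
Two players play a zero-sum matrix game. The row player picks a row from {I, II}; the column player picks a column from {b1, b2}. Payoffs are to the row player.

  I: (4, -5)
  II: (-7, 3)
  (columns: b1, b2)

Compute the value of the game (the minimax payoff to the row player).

Row minima: I → -5, II → -7; maximin = -5.
Column maxima: b1 → 4, b2 → 3; minimax = 3.
-5 ≠ 3, so there is no saddle point; optimal play is mixed.
Let the row player play I with probability p. Expected payoff against b1: 4p + (-7)(1−p) = 11p − 7; against b2: (-5)p + 3(1−p) = −8p + 3.
Setting these equal: 11p − 7 = −8p + 3 ⇒ 19p = 10 ⇒ p = 10/19, and the value is (11)·(10/19) − 7 = -23/19.
For the column player: with q = P(b1), equating I's and II's payoffs gives 9q − 5 = −10q + 3 ⇒ q = 8/19.

-23/19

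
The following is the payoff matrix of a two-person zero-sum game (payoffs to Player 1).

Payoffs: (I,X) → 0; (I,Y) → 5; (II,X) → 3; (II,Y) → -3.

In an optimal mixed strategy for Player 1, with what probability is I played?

Row minima: I → 0, II → -3; maximin = 0.
Column maxima: X → 3, Y → 5; minimax = 3.
0 ≠ 3, so there is no saddle point; optimal play is mixed.
Let Player 1 play I with probability p. Expected payoff against X: 0p + 3(1−p) = −3p + 3; against Y: 5p + (-3)(1−p) = 8p − 3.
Setting these equal: −3p + 3 = 8p − 3 ⇒ −11p = -6 ⇒ p = 6/11, and the value is (-3)·(6/11) + 3 = 15/11.
For Player 2: with q = P(X), equating I's and II's payoffs gives −5q + 5 = 6q − 3 ⇒ q = 8/11.

6/11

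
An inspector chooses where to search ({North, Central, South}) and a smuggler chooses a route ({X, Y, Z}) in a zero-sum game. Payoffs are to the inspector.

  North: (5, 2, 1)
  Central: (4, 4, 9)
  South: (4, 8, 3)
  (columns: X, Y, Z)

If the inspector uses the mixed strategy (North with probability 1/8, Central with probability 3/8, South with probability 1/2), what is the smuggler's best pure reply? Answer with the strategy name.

If the smuggler plays X, the inspector's expected payoff is (1/8)·5 + (3/8)·4 + (1/2)·4 = 33/8.
If the smuggler plays Y, the inspector's expected payoff is (1/8)·2 + (3/8)·4 + (1/2)·8 = 23/4.
If the smuggler plays Z, the inspector's expected payoff is (1/8)·1 + (3/8)·9 + (1/2)·3 = 5.
The smuggler minimizes the inspector's payoff; the smallest is 33/8, so the best response is X.

X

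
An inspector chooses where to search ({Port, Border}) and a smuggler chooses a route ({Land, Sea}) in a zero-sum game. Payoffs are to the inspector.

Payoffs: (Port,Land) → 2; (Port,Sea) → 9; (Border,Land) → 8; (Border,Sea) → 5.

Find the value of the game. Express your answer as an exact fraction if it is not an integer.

Row minima: Port → 2, Border → 5; maximin = 5.
Column maxima: Land → 8, Sea → 9; minimax = 8.
5 ≠ 8, so there is no saddle point; optimal play is mixed.
Let the inspector play Port with probability p. Expected payoff against Land: 2p + 8(1−p) = −6p + 8; against Sea: 9p + 5(1−p) = 4p + 5.
Setting these equal: −6p + 8 = 4p + 5 ⇒ −10p = -3 ⇒ p = 3/10, and the value is (-6)·(3/10) + 8 = 31/5.
For the smuggler: with q = P(Land), equating Port's and Border's payoffs gives −7q + 9 = 3q + 5 ⇒ q = 2/5.

31/5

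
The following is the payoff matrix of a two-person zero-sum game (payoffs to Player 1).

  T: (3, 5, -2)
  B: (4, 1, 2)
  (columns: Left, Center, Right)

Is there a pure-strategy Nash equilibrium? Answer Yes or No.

No

Row minima: T → -2, B → 1; maximin = 1.
Column maxima: Left → 4, Center → 5, Right → 2; minimax = 2.
1 ≠ 2, so no pure-strategy equilibrium exists.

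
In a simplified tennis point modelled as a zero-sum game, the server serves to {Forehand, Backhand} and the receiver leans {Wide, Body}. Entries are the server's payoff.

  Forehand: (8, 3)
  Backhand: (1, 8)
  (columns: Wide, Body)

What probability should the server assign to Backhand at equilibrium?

Row minima: Forehand → 3, Backhand → 1; maximin = 3.
Column maxima: Wide → 8, Body → 8; minimax = 8.
3 ≠ 8, so there is no saddle point; optimal play is mixed.
Let the server play Forehand with probability p. Expected payoff against Wide: 8p + 1(1−p) = 7p + 1; against Body: 3p + 8(1−p) = −5p + 8.
Setting these equal: 7p + 1 = −5p + 8 ⇒ 12p = 7 ⇒ p = 7/12, and the value is (7)·(7/12) + 1 = 61/12.
For the receiver: with q = P(Wide), equating Forehand's and Backhand's payoffs gives 5q + 3 = −7q + 8 ⇒ q = 5/12.

5/12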